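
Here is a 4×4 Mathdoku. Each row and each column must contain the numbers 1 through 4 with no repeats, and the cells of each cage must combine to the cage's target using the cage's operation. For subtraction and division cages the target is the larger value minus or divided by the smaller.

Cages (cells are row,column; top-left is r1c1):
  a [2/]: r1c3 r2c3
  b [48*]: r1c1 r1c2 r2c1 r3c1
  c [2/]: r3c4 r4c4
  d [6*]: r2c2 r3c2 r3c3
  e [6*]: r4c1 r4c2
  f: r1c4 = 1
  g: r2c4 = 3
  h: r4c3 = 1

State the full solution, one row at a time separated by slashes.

Cage f is a single given cell, leaving r1c4 = 1.
G is a freebie, which forces r2c4 = 3.
Cage h is a single given cell, so r4c3 = 1.
Row 1 needs a 3, and only r1c1 is open for it.
3 is placed in column 1; hence r4c1 = 2.
Cage e's pair has product 6, which forces r4c2 = 3.
Row 4 now contains 2, so r4c4 = 4.
The 4 cells of cage b must have product 48, which forces r1c2 = 4.
4 is placed in row 1, so r1c3 = 2.
Column 3 already has 2, which forces r2c3 = 4.
Cage d has product 6; hence r3c3 = 3.
4 is placed in column 4, so r3c4 = 2.
4 is placed in row 2, which forces r2c1 = 1.
The 3 cells of cage d must have product 6, so r2c2 = 2.
The 4 cells of cage b must have product 48; hence r3c1 = 4.
2 is placed in row 3, leaving r3c2 = 1.

3 4 2 1 / 1 2 4 3 / 4 1 3 2 / 2 3 1 4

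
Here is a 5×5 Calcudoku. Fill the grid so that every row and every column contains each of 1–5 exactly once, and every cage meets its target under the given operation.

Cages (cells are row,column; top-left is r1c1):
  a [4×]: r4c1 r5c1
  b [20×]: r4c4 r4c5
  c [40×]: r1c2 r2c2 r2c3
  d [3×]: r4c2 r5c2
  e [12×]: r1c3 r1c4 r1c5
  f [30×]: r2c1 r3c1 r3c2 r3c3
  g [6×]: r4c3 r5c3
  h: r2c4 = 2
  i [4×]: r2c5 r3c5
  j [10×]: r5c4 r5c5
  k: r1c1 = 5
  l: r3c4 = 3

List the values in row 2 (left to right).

3 4 5 2 1

Cage k is given, leaving r1c1 = 5.
Cage h is given; hence r2c4 = 2.
Cage l is a single given cell; hence r3c4 = 3.
Column 4 now contains 2, so r5c4 = 5.
Row 5 already has 5, which forces r5c5 = 2.
The 3 cells of cage c must have product 40, so r1c2 = 2.
Cage f needs product 30, leaving r2c1 = 3.
Cage g's pair has product 6, which forces r4c3 = 2.
Column 4 already has 5, which forces r4c4 = 4.
Cage b's pair has product 20; hence r4c5 = 5.
2 is placed in row 5, which forces r5c3 = 3.
The 3 cells of cage e must have product 12; hence r1c3 = 4.
Column 4 now contains 4; hence r1c4 = 1.
The 3 cells of cage e must have product 12, which forces r1c5 = 3.
Column 3 now contains 4, which forces r2c3 = 5.
Cage f has product 30, which forces r3c1 = 2.
Column 3 now contains 5, so r3c3 = 1.
Row 3 already has 1, which forces r3c5 = 4.
Row 4 already has 4, leaving r4c1 = 1.
Cage d needs two cells with product 3, which forces r4c2 = 3.
Cage a's pair has product 4, so r5c1 = 4.
Row 5 already has 3, which forces r5c2 = 1.
Row 2 already has 5, leaving r2c2 = 4.
Column 5 already has 4; hence r2c5 = 1.
Row 3 already has 1, so r3c2 = 5.
Filled in: 5 2 4 1 3 / 3 4 5 2 1 / 2 5 1 3 4 / 1 3 2 4 5 / 4 1 3 5 2.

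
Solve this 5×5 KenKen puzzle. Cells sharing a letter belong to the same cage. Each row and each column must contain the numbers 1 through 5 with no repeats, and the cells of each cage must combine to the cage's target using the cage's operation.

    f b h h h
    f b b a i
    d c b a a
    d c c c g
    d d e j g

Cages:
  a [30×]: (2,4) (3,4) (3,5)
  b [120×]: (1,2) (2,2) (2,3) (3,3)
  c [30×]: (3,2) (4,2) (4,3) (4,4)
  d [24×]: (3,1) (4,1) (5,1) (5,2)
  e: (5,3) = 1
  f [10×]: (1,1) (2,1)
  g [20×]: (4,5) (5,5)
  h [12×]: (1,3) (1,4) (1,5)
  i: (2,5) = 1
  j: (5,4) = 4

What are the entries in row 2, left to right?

Cage i is a single given cell; hence (2,5) = 1.
Cage e is given, which forces (5,3) = 1.
Cage j is given, which forces (5,4) = 4.
4 is placed in row 5, which forces (5,5) = 5.
Cage h needs product 12, so (1,4) = 1.
Column 5 now contains 5, so (4,5) = 4.
Cage h has product 12, which forces (1,3) = 4.
Column 5 already has 4, leaving (1,5) = 3.
Cage d needs product 24, leaving (3,1) = 4.
Column 5 now contains 3, so (3,5) = 2.
4 is placed in row 4; hence (4,1) = 1.
The 4 cells of cage b must have product 120, so (2,2) = 4.
Cage c needs product 30; hence (3,2) = 1.
Column 1 needs a 3, and only (5,1) is open for it.
3 is placed in row 5, leaving (5,2) = 2.
Column 2 now contains 2, which forces (1,2) = 5.
Cage b has product 120, so (2,3) = 2.
Cage b needs product 120, so (3,3) = 3.
Row 3 already has 3, so (3,4) = 5.
Column 2 now contains 5, so (4,2) = 3.
Column 3 already has 3; hence (4,3) = 5.
3 is placed in row 4, leaving (4,4) = 2.
Row 1 already has 5; hence (1,1) = 2.
2 is placed in row 2, leaving (2,1) = 5.
Column 4 now contains 5, which forces (2,4) = 3.
The full grid is 2 5 4 1 3 / 5 4 2 3 1 / 4 1 3 5 2 / 1 3 5 2 4 / 3 2 1 4 5.

5 4 2 3 1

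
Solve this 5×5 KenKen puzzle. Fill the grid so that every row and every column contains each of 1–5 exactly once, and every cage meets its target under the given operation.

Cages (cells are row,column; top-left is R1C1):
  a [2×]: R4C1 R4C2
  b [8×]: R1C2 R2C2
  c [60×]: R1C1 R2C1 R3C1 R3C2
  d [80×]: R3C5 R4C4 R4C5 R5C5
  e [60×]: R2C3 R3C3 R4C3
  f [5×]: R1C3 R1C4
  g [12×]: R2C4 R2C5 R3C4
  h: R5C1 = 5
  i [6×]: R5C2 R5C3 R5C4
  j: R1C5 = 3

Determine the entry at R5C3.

Cage j is given, leaving R1C5 = 3.
H is a freebie, which forces R5C1 = 5.
The 4 cells of cage c must have product 60, which forces R3C2 = 5.
The 4 cells of cage d must have product 80, leaving R4C5 = 5.
Cage e has product 60, which forces R2C3 = 5.
Column 3 already has 5, which forces R1C3 = 1.
The two cells of cage f must have product 5; hence R1C4 = 5.
Row 1 already has 1, leaving R1C1 = 4.
Row 1 already has 4; hence R1C2 = 2.
2 is placed in column 2, which forces R2C2 = 4.
2 is placed in column 2, leaving R4C2 = 1.
Column 2 already has 1, leaving R5C2 = 3.
Row 5 already has 3, which forces R5C3 = 2.
Row 5 already has 2, which forces R5C4 = 1.
Row 5 now contains 1, so R5C5 = 4.
Column 4 already has 1, which forces R2C4 = 3.
Row 4 already has 1, which forces R4C1 = 2.
Row 4 now contains 2, which forces R4C4 = 4.
Row 2 now contains 3, leaving R2C1 = 1.
Cage g has product 12, leaving R2C5 = 2.
Cage c has product 60, so R3C1 = 3.
The 3 cells of cage e must have product 60, leaving R3C3 = 4.
4 is placed in column 4, which forces R3C4 = 2.
Cage d needs product 80, leaving R3C5 = 1.
Row 4 already has 4; hence R4C3 = 3.
The full grid is 4 2 1 5 3 / 1 4 5 3 2 / 3 5 4 2 1 / 2 1 3 4 5 / 5 3 2 1 4.

2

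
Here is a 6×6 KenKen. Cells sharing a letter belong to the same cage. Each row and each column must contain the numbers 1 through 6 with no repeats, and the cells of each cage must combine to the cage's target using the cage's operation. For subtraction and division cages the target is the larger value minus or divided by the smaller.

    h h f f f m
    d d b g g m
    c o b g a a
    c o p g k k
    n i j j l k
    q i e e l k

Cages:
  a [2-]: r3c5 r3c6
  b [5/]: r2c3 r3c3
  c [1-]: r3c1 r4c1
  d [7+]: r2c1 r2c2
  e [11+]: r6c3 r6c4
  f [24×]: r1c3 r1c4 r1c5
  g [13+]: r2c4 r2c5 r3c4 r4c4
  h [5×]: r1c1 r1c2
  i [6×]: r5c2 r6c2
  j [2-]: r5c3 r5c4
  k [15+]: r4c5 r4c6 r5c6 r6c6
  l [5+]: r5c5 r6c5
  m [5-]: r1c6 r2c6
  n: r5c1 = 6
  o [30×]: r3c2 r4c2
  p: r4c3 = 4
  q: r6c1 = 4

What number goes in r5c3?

3

P is a freebie; hence r4c3 = 4.
Cage n is given, so r5c1 = 6.
Cage q is given, which forces r6c1 = 4.
In column 2, 4 can only go at r2c2, so r2c2 = 4.
Cage d's pair has sum 7; hence r2c1 = 3.
Column 1 needs a 5, and only r1c1 is open for it.
Row 1 now contains 5; hence r1c2 = 1.
Row 1 already has 1; hence r1c6 = 6.
Column 6 already has 6, so r2c6 = 1.
1 is placed in row 2; hence r2c3 = 5.
Cage b's pair has quotient 5, which forces r3c3 = 1.
Column 3 already has 5, leaving r6c3 = 6.
6 is placed in row 6, so r6c4 = 5.
1 is placed in row 3, which forces r3c1 = 2.
Cage c's pair has difference 1, leaving r4c1 = 1.
Cage g has sum 13, so r2c4 = 6.
Cage g has sum 13, leaving r2c5 = 2.
The 4 cells of cage g must have sum 13, which forces r3c4 = 3.
Cage g needs sum 13, which forces r4c4 = 2.
Cage f has product 24, leaving r1c3 = 2.
Column 4 now contains 2, which forces r1c4 = 4.
Cage f has product 24; hence r1c5 = 3.
The two cells of cage a must have difference 2, so r3c5 = 6.
Cage a's pair has difference 2, so r3c6 = 4.
Column 5 already has 6; hence r4c5 = 5.
5 is placed in row 4, leaving r4c6 = 3.
Column 3 now contains 2, which forces r5c3 = 3.
Column 4 now contains 4, so r5c4 = 1.
The two cells of cage l must have sum 5; hence r5c5 = 4.
Column 6 now contains 4, so r5c6 = 5.
The two cells of cage l must have sum 5; hence r6c5 = 1.
3 is placed in column 6; hence r6c6 = 2.
6 is placed in row 3; hence r3c2 = 5.
5 is placed in row 4, which forces r4c2 = 6.
Row 5 now contains 3, leaving r5c2 = 2.
Row 6 already has 2, so r6c2 = 3.
The full grid is 5 1 2 4 3 6 / 3 4 5 6 2 1 / 2 5 1 3 6 4 / 1 6 4 2 5 3 / 6 2 3 1 4 5 / 4 3 6 5 1 2.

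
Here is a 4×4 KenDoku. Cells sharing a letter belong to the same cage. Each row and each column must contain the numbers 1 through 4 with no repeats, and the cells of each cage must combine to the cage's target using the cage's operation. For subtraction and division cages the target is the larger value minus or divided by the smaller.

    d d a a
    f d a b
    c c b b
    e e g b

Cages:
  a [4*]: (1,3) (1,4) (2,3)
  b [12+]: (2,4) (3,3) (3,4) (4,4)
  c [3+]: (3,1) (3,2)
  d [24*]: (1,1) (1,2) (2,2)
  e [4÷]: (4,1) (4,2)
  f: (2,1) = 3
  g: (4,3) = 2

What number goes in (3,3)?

3

Cage f is a single given cell; hence (2,1) = 3.
G is a freebie; hence (4,3) = 2.
Cage d needs product 24, leaving (1,2) = 3.
Cage a has product 4, leaving (1,3) = 4.
Cage a has product 4, which forces (1,4) = 1.
Column 3 now contains 2, so (2,3) = 1.
Column 3 already has 4, leaving (3,3) = 3.
Row 1 now contains 4; hence (1,1) = 2.
Cage d has product 24; hence (2,2) = 4.
Row 2 now contains 4, so (2,4) = 2.
Column 1 now contains 2, which forces (3,1) = 1.
Row 3 already has 1; hence (3,2) = 2.
Column 4 already has 2, which forces (3,4) = 4.
Column 1 already has 1, leaving (4,1) = 4.
4 is placed in column 2, which forces (4,2) = 1.
Cage b needs sum 12; hence (4,4) = 3.
Filled in: 2 3 4 1 / 3 4 1 2 / 1 2 3 4 / 4 1 2 3.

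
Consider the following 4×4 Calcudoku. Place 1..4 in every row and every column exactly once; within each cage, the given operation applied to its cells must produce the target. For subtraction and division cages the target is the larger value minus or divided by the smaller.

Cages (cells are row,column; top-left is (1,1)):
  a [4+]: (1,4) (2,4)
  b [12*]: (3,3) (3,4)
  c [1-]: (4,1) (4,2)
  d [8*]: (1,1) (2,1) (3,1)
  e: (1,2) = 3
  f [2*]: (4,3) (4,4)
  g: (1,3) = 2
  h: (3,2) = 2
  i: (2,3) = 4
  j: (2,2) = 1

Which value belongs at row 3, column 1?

1

E is a freebie, leaving (1,2) = 3.
G is a freebie; hence (1,3) = 2.
Row 1 already has 3, so (1,4) = 1.
J is a freebie, leaving (2,2) = 1.
Cage i is given, so (2,3) = 4.
Column 4 already has 1, which forces (2,4) = 3.
Cage h is a single given cell, which forces (3,2) = 2.
Column 3 already has 4, which forces (3,3) = 3.
Column 4 now contains 3, so (3,4) = 4.
Column 2 now contains 2, so (4,2) = 4.
Column 3 already has 2, leaving (4,3) = 1.
Column 4 already has 1, leaving (4,4) = 2.
1 is placed in row 1, so (1,1) = 4.
4 is placed in row 2, leaving (2,1) = 2.
Row 3 now contains 4, leaving (3,1) = 1.
2 is placed in row 4, leaving (4,1) = 3.
Filled in: 4 3 2 1 / 2 1 4 3 / 1 2 3 4 / 3 4 1 2.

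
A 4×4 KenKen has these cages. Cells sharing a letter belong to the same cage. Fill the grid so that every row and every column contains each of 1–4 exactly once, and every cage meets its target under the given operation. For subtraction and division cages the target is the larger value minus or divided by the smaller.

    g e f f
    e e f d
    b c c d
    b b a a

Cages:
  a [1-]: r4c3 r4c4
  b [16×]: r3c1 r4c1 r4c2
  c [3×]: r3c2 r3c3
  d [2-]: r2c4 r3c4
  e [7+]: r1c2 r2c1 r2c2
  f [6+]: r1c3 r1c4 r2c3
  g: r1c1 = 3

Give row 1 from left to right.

Cage g is a single given cell, so r1c1 = 3.
The only place for 3 in column 4 is r4c4.
The only place for 1 in row 4 is r4c1.
Cage b has product 16; hence r3c1 = 4.
Row 3 already has 4, so r3c4 = 2.
Cage b needs product 16; hence r4c2 = 4.
4 is placed in row 4, which forces r4c3 = 2.
Cage e needs sum 7, leaving r1c2 = 2.
The 3 cells of cage f must have sum 6; hence r1c3 = 4.
2 is placed in column 4, which forces r1c4 = 1.
Column 1 already has 4; hence r2c1 = 2.
The 3 cells of cage e must have sum 7, so r2c2 = 3.
Cage f has sum 6, so r2c3 = 1.
2 is placed in column 4, so r2c4 = 4.
Column 2 now contains 3, leaving r3c2 = 1.
Column 3 already has 1, so r3c3 = 3.
Filled in: 3 2 4 1 / 2 3 1 4 / 4 1 3 2 / 1 4 2 3.

3 2 4 1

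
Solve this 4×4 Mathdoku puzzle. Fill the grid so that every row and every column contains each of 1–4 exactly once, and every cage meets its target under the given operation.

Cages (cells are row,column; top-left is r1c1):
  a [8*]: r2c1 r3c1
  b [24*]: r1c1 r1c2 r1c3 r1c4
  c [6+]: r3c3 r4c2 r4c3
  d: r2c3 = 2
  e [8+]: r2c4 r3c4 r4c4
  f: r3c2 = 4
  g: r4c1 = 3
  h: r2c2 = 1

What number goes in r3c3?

3

H is a freebie, so r2c2 = 1.
Cage d is a single given cell, so r2c3 = 2.
Cage f is a single given cell; hence r3c2 = 4.
Cage g is a single given cell, so r4c1 = 3.
Row 4 already has 3, so r4c2 = 2.
Column 2 now contains 2, so r1c2 = 3.
2 is placed in row 2, leaving r2c1 = 4.
4 is placed in row 2, so r2c4 = 3.
Row 3 already has 4, so r3c1 = 2.
The 3 cells of cage c must have sum 6; hence r3c3 = 3.
Column 4 now contains 3, which forces r3c4 = 1.
The 3 cells of cage c must have sum 6, so r4c3 = 1.
1 is placed in column 4; hence r4c4 = 4.
Column 1 now contains 2, so r1c1 = 1.
Column 3 now contains 1, leaving r1c3 = 4.
Column 4 now contains 4, which forces r1c4 = 2.
Completed grid: 1 3 4 2 / 4 1 2 3 / 2 4 3 1 / 3 2 1 4.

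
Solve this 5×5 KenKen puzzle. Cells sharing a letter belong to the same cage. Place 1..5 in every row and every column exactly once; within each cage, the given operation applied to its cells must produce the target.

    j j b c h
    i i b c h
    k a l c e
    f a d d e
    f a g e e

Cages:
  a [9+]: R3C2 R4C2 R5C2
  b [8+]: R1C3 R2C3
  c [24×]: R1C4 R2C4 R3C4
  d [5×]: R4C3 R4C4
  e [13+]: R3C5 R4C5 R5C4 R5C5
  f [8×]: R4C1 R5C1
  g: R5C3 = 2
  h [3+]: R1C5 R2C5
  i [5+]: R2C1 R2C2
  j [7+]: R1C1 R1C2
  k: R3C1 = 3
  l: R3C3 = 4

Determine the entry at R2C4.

3

Cage k is a single given cell, leaving R3C1 = 3.
Cage l is a single given cell, leaving R3C3 = 4.
4 is placed in row 3, so R3C4 = 2.
Cage g is a single given cell, leaving R5C3 = 2.
Cage f's pair has product 8, which forces R4C1 = 2.
Row 5 now contains 2, leaving R5C1 = 4.
Column 1 already has 4, so R1C1 = 5.
Cage j's pair has sum 7, so R1C2 = 2.
Row 1 now contains 5, so R1C3 = 3.
Row 1 already has 3, so R1C4 = 4.
Row 1 already has 2, so R1C5 = 1.
Column 1 already has 4, leaving R2C1 = 1.
Cage i needs two cells with sum 5, which forces R2C2 = 4.
3 is placed in column 3, which forces R2C3 = 5.
4 is placed in column 4, so R2C4 = 3.
Column 5 already has 1, which forces R2C5 = 2.
Column 5 already has 1, so R3C5 = 5.
5 is placed in column 3, leaving R4C3 = 1.
Row 4 now contains 1; hence R4C4 = 5.
The 4 cells of cage e must have sum 13, which forces R4C5 = 4.
Column 4 already has 5, leaving R5C4 = 1.
Column 5 already has 5, leaving R5C5 = 3.
5 is placed in row 3, which forces R3C2 = 1.
5 is placed in row 4, so R4C2 = 3.
3 is placed in row 5, leaving R5C2 = 5.
Completed grid: 5 2 3 4 1 / 1 4 5 3 2 / 3 1 4 2 5 / 2 3 1 5 4 / 4 5 2 1 3.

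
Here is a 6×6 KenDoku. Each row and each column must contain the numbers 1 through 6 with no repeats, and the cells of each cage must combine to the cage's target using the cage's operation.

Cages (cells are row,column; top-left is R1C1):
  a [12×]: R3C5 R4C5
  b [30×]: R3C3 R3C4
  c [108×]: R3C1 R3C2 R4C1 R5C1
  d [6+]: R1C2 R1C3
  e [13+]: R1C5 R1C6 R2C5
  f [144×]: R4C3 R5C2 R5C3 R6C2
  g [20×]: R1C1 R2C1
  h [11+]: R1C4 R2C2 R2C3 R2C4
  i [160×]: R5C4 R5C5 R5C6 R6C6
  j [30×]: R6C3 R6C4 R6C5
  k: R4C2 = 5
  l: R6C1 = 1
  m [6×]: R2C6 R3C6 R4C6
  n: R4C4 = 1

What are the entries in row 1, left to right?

Cage k is given, which forces R4C2 = 5.
Cage n is given, which forces R4C4 = 1.
Cage l is given, leaving R6C1 = 1.
Cage i needs product 160; hence R6C6 = 4.
Cage c needs product 108, which forces R3C2 = 3.
The only place for 1 in row 3 is R3C6.
Row 3 needs a 4, and only R3C5 is open for it.
Cage a's pair has product 12; hence R4C5 = 3.
Row 4 already has 3, which forces R4C6 = 2.
The 4 cells of cage i must have product 160, leaving R5C4 = 4.
2 is placed in column 6, so R5C6 = 5.
Column 6 now contains 5, so R1C6 = 6.
2 is placed in column 6; hence R2C6 = 3.
Cage c has product 108, leaving R3C1 = 2.
Row 4 already has 2; hence R4C1 = 6.
Row 4 now contains 6, so R4C3 = 4.
Cage c has product 108; hence R5C1 = 3.
Row 5 now contains 5; hence R5C5 = 2.
2 is placed in column 5, so R6C5 = 5.
5 is placed in column 5, so R1C5 = 1.
5 is placed in column 5, so R2C5 = 6.
Cage f has product 144; hence R5C2 = 1.
Row 5 already has 2, leaving R5C3 = 6.
Cage f has product 144, so R6C2 = 6.
Row 1 already has 1, so R1C2 = 4.
Cage d needs two cells with sum 6, leaving R1C3 = 2.
The 4 cells of cage h must have sum 11, which forces R1C4 = 3.
Column 2 now contains 1, which forces R2C2 = 2.
The 4 cells of cage h must have sum 11, which forces R2C3 = 1.
Cage h needs sum 11, so R2C4 = 5.
Column 3 now contains 6; hence R3C3 = 5.
The two cells of cage b must have product 30, leaving R3C4 = 6.
Column 3 already has 2; hence R6C3 = 3.
Column 4 already has 3; hence R6C4 = 2.
Row 1 now contains 4, so R1C1 = 5.
Row 2 now contains 5, leaving R2C1 = 4.
The full grid is 5 4 2 3 1 6 / 4 2 1 5 6 3 / 2 3 5 6 4 1 / 6 5 4 1 3 2 / 3 1 6 4 2 5 / 1 6 3 2 5 4.

5 4 2 3 1 6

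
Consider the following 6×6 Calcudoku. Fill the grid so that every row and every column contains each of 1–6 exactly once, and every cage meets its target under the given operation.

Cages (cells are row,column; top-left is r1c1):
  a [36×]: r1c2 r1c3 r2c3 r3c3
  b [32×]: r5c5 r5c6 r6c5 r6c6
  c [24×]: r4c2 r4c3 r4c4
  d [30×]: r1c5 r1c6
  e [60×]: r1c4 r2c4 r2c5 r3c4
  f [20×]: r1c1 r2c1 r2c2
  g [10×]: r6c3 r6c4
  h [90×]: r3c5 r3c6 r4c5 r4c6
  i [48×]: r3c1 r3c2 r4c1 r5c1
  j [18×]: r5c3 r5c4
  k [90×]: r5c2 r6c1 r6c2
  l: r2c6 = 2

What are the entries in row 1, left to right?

L is a freebie, so r2c6 = 2.
The only place for 5 in row 5 is r5c2.
In row 6, 1 can only go at r6c6, so r6c6 = 1.
The 4 cells of cage b must have product 32, leaving r5c5 = 2.
Column 6 already has 1, leaving r5c6 = 4.
Cage b needs product 32, which forces r6c5 = 4.
Row 5 needs a 1, and only r5c1 is open for it.
Cage f needs product 20, leaving r2c2 = 1.
The only place for 5 in column 3 is r6c3.
Row 6 already has 5, leaving r6c4 = 2.
Row 2 needs a 6, and only r2c3 is open for it.
6 is placed in column 3, so r5c3 = 3.
The two cells of cage j must have product 18, so r5c4 = 6.
Cage a needs product 36, leaving r1c2 = 3.
3 is placed in column 2, leaving r6c2 = 6.
Cage c has product 24, which forces r4c4 = 3.
Row 6 now contains 6, so r6c1 = 3.
The 4 cells of cage e must have product 60, so r2c5 = 3.
Cage h needs product 90; hence r3c6 = 3.
In row 1, 2 can only go at r1c3, so r1c3 = 2.
2 is placed in column 3, leaving r3c3 = 1.
Cage c has product 24, leaving r4c2 = 2.
2 is placed in column 3, leaving r4c3 = 4.
Cage e needs product 60, which forces r1c4 = 1.
Cage i needs product 48; hence r3c1 = 2.
Column 2 now contains 2, so r3c2 = 4.
Row 3 already has 4, leaving r3c4 = 5.
Row 3 now contains 5, so r3c5 = 6.
4 is placed in row 4, which forces r4c1 = 6.
Cage h has product 90, leaving r4c5 = 1.
Row 4 already has 6, which forces r4c6 = 5.
Column 5 now contains 6; hence r1c5 = 5.
Column 6 already has 5, leaving r1c6 = 6.
5 is placed in column 4, so r2c4 = 4.
Row 1 already has 5, which forces r1c1 = 4.
4 is placed in row 2, leaving r2c1 = 5.
Filled in: 4 3 2 1 5 6 / 5 1 6 4 3 2 / 2 4 1 5 6 3 / 6 2 4 3 1 5 / 1 5 3 6 2 4 / 3 6 5 2 4 1.

4 3 2 1 5 6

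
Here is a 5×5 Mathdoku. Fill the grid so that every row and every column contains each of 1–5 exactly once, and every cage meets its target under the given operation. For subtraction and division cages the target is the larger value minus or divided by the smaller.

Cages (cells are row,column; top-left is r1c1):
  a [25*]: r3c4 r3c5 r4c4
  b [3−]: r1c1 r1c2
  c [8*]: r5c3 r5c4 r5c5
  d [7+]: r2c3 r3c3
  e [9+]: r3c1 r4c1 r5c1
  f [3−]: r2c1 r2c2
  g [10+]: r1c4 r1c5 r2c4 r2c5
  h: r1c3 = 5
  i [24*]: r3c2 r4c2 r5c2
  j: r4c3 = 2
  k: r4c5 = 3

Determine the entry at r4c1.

Cage h is a single given cell, so r1c3 = 5.
Cage a has product 25, so r3c4 = 1.
Cage a needs product 25, leaving r3c5 = 5.
Cage j is given, leaving r4c3 = 2.
The 3 cells of cage a must have product 25, so r4c4 = 5.
Cage k is given, so r4c5 = 3.
Row 4 already has 3, so r4c2 = 4.
The two cells of cage b must have difference 3, so r1c1 = 4.
Column 2 already has 4, leaving r1c2 = 1.
Row 1 now contains 1; hence r1c5 = 2.
Cage e has sum 9; hence r3c1 = 3.
Row 3 now contains 3, leaving r3c2 = 2.
Row 3 now contains 3, so r3c3 = 4.
4 is placed in row 4, so r4c1 = 1.
The 3 cells of cage e must have sum 9, which forces r5c1 = 5.
Column 2 now contains 2, leaving r5c2 = 3.
Column 3 now contains 4; hence r5c3 = 1.
Row 5 now contains 1, so r5c5 = 4.
2 is placed in row 1, which forces r1c4 = 3.
Column 1 now contains 5; hence r2c1 = 2.
Column 2 now contains 2, so r2c2 = 5.
Column 3 now contains 4, which forces r2c3 = 3.
Cage g needs sum 10, leaving r2c4 = 4.
Column 5 now contains 4, so r2c5 = 1.
Row 5 already has 4; hence r5c4 = 2.
The full grid is 4 1 5 3 2 / 2 5 3 4 1 / 3 2 4 1 5 / 1 4 2 5 3 / 5 3 1 2 4.

1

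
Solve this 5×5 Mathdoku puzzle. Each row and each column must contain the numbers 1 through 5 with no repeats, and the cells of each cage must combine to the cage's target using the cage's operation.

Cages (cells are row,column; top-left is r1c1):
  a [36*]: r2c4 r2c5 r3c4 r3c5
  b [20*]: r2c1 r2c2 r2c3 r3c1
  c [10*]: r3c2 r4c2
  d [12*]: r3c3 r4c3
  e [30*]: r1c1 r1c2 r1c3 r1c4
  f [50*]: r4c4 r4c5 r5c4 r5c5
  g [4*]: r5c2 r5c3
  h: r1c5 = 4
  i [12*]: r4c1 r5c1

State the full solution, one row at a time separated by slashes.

H is a freebie, leaving r1c5 = 4.
Row 3 needs a 5, and only r3c2 is open for it.
5 is placed in column 2, which forces r4c2 = 2.
The only place for 3 in row 5 is r5c1.
Column 1 now contains 3, which forces r4c1 = 4.
Row 4 already has 4, leaving r4c3 = 3.
4 is placed in column 1, which forces r2c1 = 5.
Column 3 now contains 3, which forces r3c3 = 4.
4 is placed in column 3, leaving r5c3 = 1.
Cage b needs product 20, leaving r2c2 = 1.
1 is placed in column 3, which forces r2c3 = 2.
2 is placed in row 2, leaving r2c5 = 3.
The 4 cells of cage b must have product 20, so r3c1 = 2.
2 is placed in row 3, so r3c4 = 3.
2 is placed in row 3; hence r3c5 = 1.
Column 5 already has 1, leaving r4c5 = 5.
Row 5 now contains 1, leaving r5c2 = 4.
5 is placed in column 5; hence r5c5 = 2.
Column 1 already has 2, which forces r1c1 = 1.
1 is placed in column 2; hence r1c2 = 3.
2 is placed in column 3, leaving r1c3 = 5.
Cage e has product 30; hence r1c4 = 2.
3 is placed in row 2, so r2c4 = 4.
5 is placed in row 4, so r4c4 = 1.
2 is placed in row 5, which forces r5c4 = 5.

1 3 5 2 4 / 5 1 2 4 3 / 2 5 4 3 1 / 4 2 3 1 5 / 3 4 1 5 2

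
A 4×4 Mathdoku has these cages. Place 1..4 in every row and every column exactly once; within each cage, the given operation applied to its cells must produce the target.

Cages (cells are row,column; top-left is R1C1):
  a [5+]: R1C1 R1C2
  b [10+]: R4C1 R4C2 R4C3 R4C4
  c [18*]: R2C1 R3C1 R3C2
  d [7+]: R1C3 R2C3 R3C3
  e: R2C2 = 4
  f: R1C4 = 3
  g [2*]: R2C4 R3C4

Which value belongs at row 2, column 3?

F is a freebie, so R1C4 = 3.
The 3 cells of cage c must have product 18, which forces R2C1 = 3.
E is a freebie, leaving R2C2 = 4.
Cage c has product 18, which forces R3C1 = 2.
The 3 cells of cage c must have product 18, which forces R3C2 = 3.
Row 3 now contains 2, leaving R3C4 = 1.
Cage a's pair has sum 5, leaving R1C1 = 4.
The two cells of cage a must have sum 5, leaving R1C2 = 1.
Row 1 already has 1, leaving R1C3 = 2.
2 is placed in column 3, which forces R2C3 = 1.
1 is placed in column 4, so R2C4 = 2.
1 is placed in row 3; hence R3C3 = 4.
4 is placed in column 1, leaving R4C1 = 1.
1 is placed in column 2, so R4C2 = 2.
Cage b has sum 10; hence R4C3 = 3.
2 is placed in column 4; hence R4C4 = 4.
Filled in: 4 1 2 3 / 3 4 1 2 / 2 3 4 1 / 1 2 3 4.

1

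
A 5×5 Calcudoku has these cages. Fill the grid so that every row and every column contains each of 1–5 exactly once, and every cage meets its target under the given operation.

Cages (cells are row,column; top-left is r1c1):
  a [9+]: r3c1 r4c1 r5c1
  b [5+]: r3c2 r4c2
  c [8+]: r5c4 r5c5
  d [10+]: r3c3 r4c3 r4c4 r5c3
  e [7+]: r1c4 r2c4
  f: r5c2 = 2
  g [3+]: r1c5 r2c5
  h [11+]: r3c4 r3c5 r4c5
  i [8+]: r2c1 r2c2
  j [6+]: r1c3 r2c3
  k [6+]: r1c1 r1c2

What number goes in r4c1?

2

Cage f is given, so r5c2 = 2.
In row 1, 3 can only go at r1c4, so r1c4 = 3.
The two cells of cage e must have sum 7, leaving r2c4 = 4.
3 is placed in column 4, which forces r5c4 = 5.
Cage c needs two cells with sum 8; hence r5c5 = 3.
5 is placed in column 4, which forces r3c4 = 2.
Column 4 now contains 2, leaving r4c4 = 1.
Cage b needs two cells with sum 5; hence r3c2 = 1.
Row 4 now contains 1; hence r4c2 = 4.
Row 4 already has 4; hence r4c5 = 5.
The two cells of cage k must have sum 6, which forces r1c1 = 1.
Column 2 now contains 4; hence r1c2 = 5.
Row 1 already has 5, which forces r1c3 = 4.
1 is placed in row 1, which forces r1c5 = 2.
5 is placed in column 2; hence r2c2 = 3.
2 is placed in column 5, leaving r2c5 = 1.
5 is placed in column 5, leaving r3c5 = 4.
Column 1 already has 1, leaving r5c1 = 4.
Column 3 already has 4, which forces r5c3 = 1.
3 is placed in row 2, so r2c1 = 5.
Cage j needs two cells with sum 6; hence r2c3 = 2.
Cage a has sum 9, leaving r3c1 = 3.
The 4 cells of cage d must have sum 10; hence r3c3 = 5.
The 3 cells of cage a must have sum 9, which forces r4c1 = 2.
Cage d has sum 10; hence r4c3 = 3.
Completed grid: 1 5 4 3 2 / 5 3 2 4 1 / 3 1 5 2 4 / 2 4 3 1 5 / 4 2 1 5 3.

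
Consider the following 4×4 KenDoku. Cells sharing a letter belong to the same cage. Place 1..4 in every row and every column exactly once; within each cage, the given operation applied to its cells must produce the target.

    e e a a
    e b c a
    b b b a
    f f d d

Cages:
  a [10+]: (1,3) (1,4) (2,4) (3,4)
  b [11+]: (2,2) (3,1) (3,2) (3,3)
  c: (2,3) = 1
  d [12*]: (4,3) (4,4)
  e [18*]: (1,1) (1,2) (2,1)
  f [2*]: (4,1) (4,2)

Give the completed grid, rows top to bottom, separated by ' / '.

Cage e has product 18, leaving (1,1) = 2.
The 3 cells of cage e must have product 18; hence (1,2) = 3.
The 3 cells of cage e must have product 18, so (2,1) = 3.
Cage c is a single given cell, which forces (2,3) = 1.
2 is placed in column 1; hence (4,1) = 1.
1 is placed in row 4, so (4,2) = 2.
Column 3 already has 1, so (1,3) = 4.
Cage a needs sum 10, leaving (1,4) = 1.
Column 2 already has 2, so (2,2) = 4.
Cage a has sum 10, leaving (2,4) = 2.
Column 1 now contains 1, leaving (3,1) = 4.
Cage b needs sum 11, so (3,2) = 1.
The 4 cells of cage b must have sum 11, which forces (3,3) = 2.
Cage a has sum 10, so (3,4) = 3.
Column 3 already has 4, leaving (4,3) = 3.
Column 4 now contains 3, which forces (4,4) = 4.

2 3 4 1 / 3 4 1 2 / 4 1 2 3 / 1 2 3 4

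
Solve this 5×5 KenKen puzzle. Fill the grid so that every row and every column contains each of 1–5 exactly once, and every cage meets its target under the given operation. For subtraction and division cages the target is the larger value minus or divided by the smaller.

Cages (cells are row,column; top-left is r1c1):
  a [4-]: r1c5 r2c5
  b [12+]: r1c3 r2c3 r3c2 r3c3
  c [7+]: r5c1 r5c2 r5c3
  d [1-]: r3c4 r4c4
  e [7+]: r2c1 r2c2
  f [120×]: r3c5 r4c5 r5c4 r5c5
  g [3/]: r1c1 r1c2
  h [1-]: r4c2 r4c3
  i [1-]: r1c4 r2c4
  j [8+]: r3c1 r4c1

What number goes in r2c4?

3

{1, 3} are confined to r1c1 and r1c2 in row 1, so r1c5 = 5.
The two cells of cage a must have difference 4; hence r2c5 = 1.
Cage f needs product 120; hence r5c4 = 5.
Column 4 already has 5, so r2c4 = 3.
Row 2 needs a 4, and only r2c3 is open for it.
4 is placed in column 3, leaving r1c3 = 2.
2 is placed in row 1; hence r1c4 = 4.
Column 3 already has 2, so r5c3 = 1.
Cage b needs sum 12, which forces r3c2 = 1.
1 is placed in column 3; hence r3c3 = 5.
Row 3 already has 1, leaving r3c4 = 2.
5 is placed in column 3, leaving r4c3 = 3.
Column 4 already has 2, leaving r4c4 = 1.
The two cells of cage g must have quotient 3; hence r1c1 = 1.
Column 2 already has 1, leaving r1c2 = 3.
5 is placed in row 3, which forces r3c1 = 3.
Row 3 now contains 3, leaving r3c5 = 4.
Row 4 now contains 3, so r4c1 = 5.
Column 5 now contains 4; hence r4c5 = 2.
Column 5 already has 2, leaving r5c5 = 3.
5 is placed in column 1; hence r2c1 = 2.
Cage e needs two cells with sum 7; hence r2c2 = 5.
2 is placed in row 4; hence r4c2 = 4.
Column 1 now contains 2, leaving r5c1 = 4.
Column 2 already has 4; hence r5c2 = 2.
Completed grid: 1 3 2 4 5 / 2 5 4 3 1 / 3 1 5 2 4 / 5 4 3 1 2 / 4 2 1 5 3.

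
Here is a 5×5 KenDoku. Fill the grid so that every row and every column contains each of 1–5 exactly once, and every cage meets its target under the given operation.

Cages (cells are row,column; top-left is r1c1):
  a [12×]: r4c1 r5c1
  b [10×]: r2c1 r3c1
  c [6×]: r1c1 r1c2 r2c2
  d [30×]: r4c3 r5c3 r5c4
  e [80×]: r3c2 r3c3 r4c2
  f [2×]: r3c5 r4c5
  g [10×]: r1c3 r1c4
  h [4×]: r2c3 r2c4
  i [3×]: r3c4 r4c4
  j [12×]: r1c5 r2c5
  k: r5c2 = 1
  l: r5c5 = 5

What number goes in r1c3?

2

Cage e needs product 80, which forces r3c2 = 5.
Cage e has product 80, leaving r3c3 = 4.
Cage e has product 80; hence r4c2 = 4.
K is a freebie, so r5c2 = 1.
L is a freebie, leaving r5c5 = 5.
Cage c has product 6, which forces r1c1 = 1.
The two cells of cage b must have product 10, which forces r2c1 = 5.
Column 3 now contains 4, leaving r2c3 = 1.
Cage h needs two cells with product 4, which forces r2c4 = 4.
Row 2 now contains 4, so r2c5 = 3.
Row 3 now contains 5; hence r3c1 = 2.
Row 3 now contains 2; hence r3c5 = 1.
Row 4 already has 4; hence r4c1 = 3.
The 3 cells of cage d must have product 30, which forces r4c3 = 5.
Row 4 already has 3, so r4c4 = 1.
1 is placed in column 5, which forces r4c5 = 2.
Cage a's pair has product 12, which forces r5c1 = 4.
The 3 cells of cage c must have product 6, so r1c2 = 3.
Column 3 already has 5; hence r1c3 = 2.
The two cells of cage g must have product 10, so r1c4 = 5.
Column 5 now contains 3; hence r1c5 = 4.
3 is placed in row 2, which forces r2c2 = 2.
Row 3 now contains 1, which forces r3c4 = 3.
2 is placed in column 3, so r5c3 = 3.
Column 4 already has 3, which forces r5c4 = 2.
Completed grid: 1 3 2 5 4 / 5 2 1 4 3 / 2 5 4 3 1 / 3 4 5 1 2 / 4 1 3 2 5.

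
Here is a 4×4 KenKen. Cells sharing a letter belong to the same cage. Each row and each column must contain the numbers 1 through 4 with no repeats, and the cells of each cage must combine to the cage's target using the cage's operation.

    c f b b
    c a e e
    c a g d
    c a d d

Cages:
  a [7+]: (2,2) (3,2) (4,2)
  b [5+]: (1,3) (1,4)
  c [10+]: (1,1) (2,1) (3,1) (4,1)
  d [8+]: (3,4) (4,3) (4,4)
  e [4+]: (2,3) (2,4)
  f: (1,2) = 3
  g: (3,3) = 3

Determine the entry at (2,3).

1

F is a freebie, which forces (1,2) = 3.
Cage g is a single given cell, leaving (3,3) = 3.
Column 3 already has 3, which forces (2,3) = 1.
Cage e's pair has sum 4, so (2,4) = 3.
Column 4 now contains 3, leaving (4,4) = 4.
Column 3 now contains 1, so (1,3) = 4.
Column 4 already has 4, which forces (1,4) = 1.
Cage d needs sum 8, which forces (3,4) = 2.
The 4 cells of cage c must have sum 10, which forces (4,1) = 3.
4 is placed in row 4, so (4,3) = 2.
Row 1 already has 1, leaving (1,1) = 2.
The 4 cells of cage c must have sum 10, which forces (2,1) = 4.
The 3 cells of cage a must have sum 7, leaving (2,2) = 2.
Cage c has sum 10, which forces (3,1) = 1.
The 3 cells of cage a must have sum 7, so (3,2) = 4.
Row 4 already has 2, which forces (4,2) = 1.
Completed grid: 2 3 4 1 / 4 2 1 3 / 1 4 3 2 / 3 1 2 4.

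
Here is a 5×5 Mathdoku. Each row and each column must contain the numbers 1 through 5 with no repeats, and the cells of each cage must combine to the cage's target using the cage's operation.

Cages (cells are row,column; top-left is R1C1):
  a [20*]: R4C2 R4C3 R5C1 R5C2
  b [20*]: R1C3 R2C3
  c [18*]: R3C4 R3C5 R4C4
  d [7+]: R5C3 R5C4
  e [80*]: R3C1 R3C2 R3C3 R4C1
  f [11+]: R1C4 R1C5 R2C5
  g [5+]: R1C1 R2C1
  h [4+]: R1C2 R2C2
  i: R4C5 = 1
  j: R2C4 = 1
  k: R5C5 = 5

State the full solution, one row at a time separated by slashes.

3 1 4 5 2 / 2 3 5 1 4 / 5 4 1 2 3 / 4 5 2 3 1 / 1 2 3 4 5

J is a freebie, which forces R2C4 = 1.
Cage c needs product 18, so R3C4 = 2.
Cage c needs product 18, which forces R3C5 = 3.
Cage c has product 18, which forces R4C4 = 3.
Cage i is given, which forces R4C5 = 1.
Cage k is given, so R5C5 = 5.
The two cells of cage h must have sum 4, leaving R1C2 = 1.
Cage f has sum 11; hence R1C4 = 5.
Row 2 now contains 1, which forces R2C2 = 3.
The 4 cells of cage e must have product 80; hence R4C1 = 4.
1 is placed in column 2, leaving R5C2 = 2.
Cage d's pair has sum 7, so R5C3 = 3.
Row 5 already has 5; hence R5C4 = 4.
Cage g's pair has sum 5, which forces R1C1 = 3.
Row 1 now contains 5, leaving R1C3 = 4.
4 is placed in row 1, so R1C5 = 2.
Column 1 now contains 4; hence R2C1 = 2.
Cage b needs two cells with product 20, so R2C3 = 5.
Column 5 now contains 2, so R2C5 = 4.
Column 3 now contains 5; hence R3C3 = 1.
Column 2 already has 2, so R4C2 = 5.
Cage a has product 20, so R4C3 = 2.
Row 5 already has 2, which forces R5C1 = 1.
Row 3 now contains 1, which forces R3C1 = 5.
Column 2 already has 5, leaving R3C2 = 4.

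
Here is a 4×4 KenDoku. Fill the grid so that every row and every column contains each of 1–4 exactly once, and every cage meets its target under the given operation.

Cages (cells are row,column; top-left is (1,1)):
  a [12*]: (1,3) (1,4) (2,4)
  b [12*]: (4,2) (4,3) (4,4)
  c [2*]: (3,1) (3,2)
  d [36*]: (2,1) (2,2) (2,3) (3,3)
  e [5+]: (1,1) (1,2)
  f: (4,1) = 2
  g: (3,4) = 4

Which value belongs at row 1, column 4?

3

The 4 cells of cage d must have product 36; hence (3,3) = 3.
Cage g is given, which forces (3,4) = 4.
Cage f is a single given cell, which forces (4,1) = 2.
Column 1 now contains 2, so (3,1) = 1.
Cage c's pair has product 2, so (3,2) = 2.
Cage e needs two cells with sum 5, so (1,1) = 4.
The two cells of cage e must have sum 5, so (1,2) = 1.
4 is placed in row 1, which forces (1,3) = 2.
1 is placed in row 1; hence (1,4) = 3.
Column 1 now contains 4, leaving (2,1) = 3.
Row 2 now contains 3, so (2,2) = 4.
Row 2 already has 4, leaving (2,3) = 1.
Row 2 already has 1, which forces (2,4) = 2.
Column 2 already has 4, so (4,2) = 3.
1 is placed in column 3, which forces (4,3) = 4.
3 is placed in column 4, leaving (4,4) = 1.
The full grid is 4 1 2 3 / 3 4 1 2 / 1 2 3 4 / 2 3 4 1.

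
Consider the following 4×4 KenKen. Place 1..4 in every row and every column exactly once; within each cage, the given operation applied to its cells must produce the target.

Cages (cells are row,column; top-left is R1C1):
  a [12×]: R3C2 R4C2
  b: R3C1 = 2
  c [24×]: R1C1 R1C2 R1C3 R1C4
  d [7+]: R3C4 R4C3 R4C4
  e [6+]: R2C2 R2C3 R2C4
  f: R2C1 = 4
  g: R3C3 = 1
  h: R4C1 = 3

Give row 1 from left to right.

F is a freebie, leaving R2C1 = 4.
B is a freebie; hence R3C1 = 2.
Cage g is given, leaving R3C3 = 1.
Cage h is a single given cell; hence R4C1 = 3.
Row 4 now contains 3; hence R4C2 = 4.
Row 4 now contains 4; hence R4C3 = 2.
Row 4 now contains 2, so R4C4 = 1.
Column 1 already has 3, so R1C1 = 1.
Cage e has sum 6, leaving R2C2 = 1.
Column 3 already has 2, leaving R2C3 = 3.
Cage e has sum 6, leaving R2C4 = 2.
4 is placed in column 2; hence R3C2 = 3.
Cage d has sum 7, which forces R3C4 = 4.
Column 2 now contains 3; hence R1C2 = 2.
3 is placed in column 3, which forces R1C3 = 4.
Column 4 already has 4; hence R1C4 = 3.
Filled in: 1 2 4 3 / 4 1 3 2 / 2 3 1 4 / 3 4 2 1.

1 2 4 3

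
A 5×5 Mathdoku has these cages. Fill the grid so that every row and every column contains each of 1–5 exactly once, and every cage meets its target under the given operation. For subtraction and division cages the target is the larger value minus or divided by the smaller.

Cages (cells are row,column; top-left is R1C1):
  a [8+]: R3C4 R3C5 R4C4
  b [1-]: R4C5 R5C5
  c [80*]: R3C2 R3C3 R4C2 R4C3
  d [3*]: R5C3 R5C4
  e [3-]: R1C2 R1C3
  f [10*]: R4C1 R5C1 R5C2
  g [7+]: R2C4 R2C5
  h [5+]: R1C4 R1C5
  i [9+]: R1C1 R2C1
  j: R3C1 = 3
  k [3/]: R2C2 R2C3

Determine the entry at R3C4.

Cage j is a single given cell, so R3C1 = 3.
The only place for 4 in row 5 is R5C5.
Column 2 needs a 3, and only R2C2 is open for it.
3 is placed in row 2, so R2C3 = 1.
Column 3 now contains 1; hence R5C3 = 3.
Row 5 already has 3, which forces R5C4 = 1.
Cage f has product 10, so R4C1 = 1.
Row 2 needs a 4, and only R2C1 is open for it.
Column 1 already has 4; hence R1C1 = 5.
Column 1 now contains 5, which forces R5C1 = 2.
Row 5 now contains 2, which forces R5C2 = 5.
Cage e's pair has difference 3, so R1C2 = 1.
Cage e needs two cells with difference 3, which forces R1C3 = 4.
The only place for 1 in row 3 is R3C5.
Row 4 needs a 4, and only R4C2 is open for it.
Column 2 already has 4, leaving R3C2 = 2.
Cage c needs product 80, which forces R3C3 = 5.
5 is placed in row 3, leaving R3C4 = 4.
Cage c needs product 80; hence R4C3 = 2.
The 3 cells of cage a must have sum 8; hence R4C4 = 3.
Row 4 now contains 3, leaving R4C5 = 5.
3 is placed in column 4, leaving R1C4 = 2.
Cage h needs two cells with sum 5, leaving R1C5 = 3.
Cage g's pair has sum 7, which forces R2C4 = 5.
Column 5 now contains 5, so R2C5 = 2.
Filled in: 5 1 4 2 3 / 4 3 1 5 2 / 3 2 5 4 1 / 1 4 2 3 5 / 2 5 3 1 4.

4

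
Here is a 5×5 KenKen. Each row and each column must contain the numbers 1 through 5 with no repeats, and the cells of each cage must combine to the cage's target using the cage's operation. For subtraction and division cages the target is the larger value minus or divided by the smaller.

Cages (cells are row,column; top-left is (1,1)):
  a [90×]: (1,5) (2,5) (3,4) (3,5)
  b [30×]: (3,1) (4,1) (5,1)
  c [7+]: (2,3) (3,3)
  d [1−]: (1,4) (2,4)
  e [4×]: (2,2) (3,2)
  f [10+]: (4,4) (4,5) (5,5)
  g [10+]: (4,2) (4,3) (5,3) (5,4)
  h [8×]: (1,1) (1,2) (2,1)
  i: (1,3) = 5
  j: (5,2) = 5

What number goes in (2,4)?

2

Cage i is a single given cell, so (1,3) = 5.
Cage a needs product 90, which forces (3,4) = 3.
J is a freebie; hence (5,2) = 5.
Cage c needs two cells with sum 7, so (2,3) = 3.
Cage c's pair has sum 7, which forces (3,3) = 4.
Cage a needs product 90; hence (1,5) = 3.
The two cells of cage e must have product 4, leaving (2,2) = 4.
Row 3 now contains 4, so (3,2) = 1.
Cage g has sum 10, so (4,2) = 3.
The 4 cells of cage g must have sum 10, so (5,4) = 4.
The 3 cells of cage h must have product 8, which forces (1,1) = 4.
Column 2 now contains 1, which forces (1,2) = 2.
Row 1 now contains 2, so (1,4) = 1.
Cage h needs product 8; hence (2,1) = 1.
1 is placed in column 4; hence (2,4) = 2.
2 is placed in row 2, which forces (2,5) = 5.
Column 5 already has 5; hence (3,5) = 2.
Cage f needs sum 10; hence (4,4) = 5.
The 3 cells of cage f must have sum 10; hence (4,5) = 4.
Cage b needs product 30; hence (5,1) = 3.
Cage f needs sum 10, which forces (5,5) = 1.
2 is placed in row 3, so (3,1) = 5.
Row 4 now contains 5; hence (4,1) = 2.
Cage g needs sum 10, which forces (4,3) = 1.
Row 5 now contains 1, which forces (5,3) = 2.
Filled in: 4 2 5 1 3 / 1 4 3 2 5 / 5 1 4 3 2 / 2 3 1 5 4 / 3 5 2 4 1.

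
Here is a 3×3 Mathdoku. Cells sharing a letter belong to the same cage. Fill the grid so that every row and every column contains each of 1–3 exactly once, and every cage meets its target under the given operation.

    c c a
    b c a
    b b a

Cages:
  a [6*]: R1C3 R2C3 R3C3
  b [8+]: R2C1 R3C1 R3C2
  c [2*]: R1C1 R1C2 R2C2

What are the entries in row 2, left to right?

3 1 2

The 3 cells of cage c must have product 2; hence R1C1 = 1.
The 3 cells of cage c must have product 2; hence R1C2 = 2.
2 is placed in row 1, which forces R1C3 = 3.
Cage b has sum 8, so R2C1 = 3.
Cage c has product 2, which forces R2C2 = 1.
Row 2 already has 1, leaving R2C3 = 2.
Cage b needs sum 8, leaving R3C1 = 2.
The 3 cells of cage b must have sum 8, so R3C2 = 3.
Column 3 now contains 2; hence R3C3 = 1.
Completed grid: 1 2 3 / 3 1 2 / 2 3 1.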